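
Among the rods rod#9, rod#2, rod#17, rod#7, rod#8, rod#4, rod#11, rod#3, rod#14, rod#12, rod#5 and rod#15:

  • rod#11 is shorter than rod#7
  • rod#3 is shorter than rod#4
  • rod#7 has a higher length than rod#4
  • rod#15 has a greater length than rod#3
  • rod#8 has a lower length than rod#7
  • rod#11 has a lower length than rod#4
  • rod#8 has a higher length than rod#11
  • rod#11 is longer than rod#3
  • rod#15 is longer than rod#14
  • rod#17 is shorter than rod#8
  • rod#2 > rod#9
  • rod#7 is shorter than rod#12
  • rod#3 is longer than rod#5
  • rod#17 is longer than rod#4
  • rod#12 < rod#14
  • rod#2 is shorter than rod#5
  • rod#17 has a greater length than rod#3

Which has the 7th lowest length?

rod#17

Piecing the relations together gives one ordering: rod#9 < rod#2 < rod#5 < rod#3 < rod#11 < rod#4 < rod#17 < rod#8 < rod#7 < rod#12 < rod#14 < rod#15.
Counting 7 from the smallest end gives rod#17.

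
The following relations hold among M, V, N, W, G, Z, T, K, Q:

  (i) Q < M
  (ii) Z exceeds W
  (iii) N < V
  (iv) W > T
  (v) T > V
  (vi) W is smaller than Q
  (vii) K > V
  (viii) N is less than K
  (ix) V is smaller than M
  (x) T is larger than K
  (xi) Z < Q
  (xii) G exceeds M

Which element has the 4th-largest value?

Z

Piecing the relations together gives one ordering: N < V < K < T < W < Z < Q < M < G.
Counting 4 from the largest end gives Z.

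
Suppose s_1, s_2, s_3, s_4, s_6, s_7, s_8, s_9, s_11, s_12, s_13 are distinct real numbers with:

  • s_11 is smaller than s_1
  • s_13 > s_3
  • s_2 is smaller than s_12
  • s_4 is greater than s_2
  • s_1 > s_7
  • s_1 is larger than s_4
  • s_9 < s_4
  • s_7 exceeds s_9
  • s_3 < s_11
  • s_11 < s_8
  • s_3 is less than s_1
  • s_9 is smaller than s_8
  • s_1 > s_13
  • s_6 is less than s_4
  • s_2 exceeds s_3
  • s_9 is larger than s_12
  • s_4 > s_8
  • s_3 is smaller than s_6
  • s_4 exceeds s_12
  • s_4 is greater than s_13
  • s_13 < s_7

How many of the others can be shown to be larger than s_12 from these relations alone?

5

From s_12 the given relations immediately reach s_9, s_4.
From those, s_8, s_7, s_1 — 5 in total.
Nothing else is reachable above s_12; 5 in all.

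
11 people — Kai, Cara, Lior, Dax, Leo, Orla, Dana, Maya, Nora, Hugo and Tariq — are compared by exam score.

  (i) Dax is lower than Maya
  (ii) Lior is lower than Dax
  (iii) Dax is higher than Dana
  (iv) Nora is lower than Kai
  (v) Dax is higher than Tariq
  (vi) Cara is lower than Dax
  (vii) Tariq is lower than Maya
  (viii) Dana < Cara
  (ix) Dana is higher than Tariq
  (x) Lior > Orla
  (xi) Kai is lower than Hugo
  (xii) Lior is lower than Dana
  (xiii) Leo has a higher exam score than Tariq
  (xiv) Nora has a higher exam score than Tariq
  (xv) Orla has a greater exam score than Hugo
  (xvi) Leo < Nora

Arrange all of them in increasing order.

Tariq < Leo < Nora < Kai < Hugo < Orla < Lior < Dana < Cara < Dax < Maya

Nothing is placed below Tariq, so it is least; from there Tariq < Leo; Leo < Nora; Nora < Kai; Kai < Hugo; Hugo < Orla; Orla < Lior; Lior < Dana; Dana < Cara; Cara < Dax; Dax < Maya, each given directly.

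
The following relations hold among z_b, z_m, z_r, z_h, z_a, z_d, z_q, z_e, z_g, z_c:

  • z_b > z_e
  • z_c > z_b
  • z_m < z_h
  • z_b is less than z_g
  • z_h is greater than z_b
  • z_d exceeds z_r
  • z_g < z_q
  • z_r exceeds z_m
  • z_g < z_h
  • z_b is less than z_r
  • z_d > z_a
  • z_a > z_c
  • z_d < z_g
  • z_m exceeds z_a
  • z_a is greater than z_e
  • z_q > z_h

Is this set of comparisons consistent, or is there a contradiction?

consistent

The single ordering z_e < z_b < z_c < z_a < z_m < z_r < z_d < z_g < z_h < z_q satisfies every listed relation, so no contradiction arises.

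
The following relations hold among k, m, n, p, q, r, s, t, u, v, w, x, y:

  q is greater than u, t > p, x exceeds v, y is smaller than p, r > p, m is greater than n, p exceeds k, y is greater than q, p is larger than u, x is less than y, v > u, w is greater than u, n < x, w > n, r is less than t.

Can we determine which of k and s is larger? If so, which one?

undetermined

Following every chain through k: above k we get p, r, t.
s is not reached, and no chain runs the other way from s to k.
So the given relations leave the order of k and s undetermined.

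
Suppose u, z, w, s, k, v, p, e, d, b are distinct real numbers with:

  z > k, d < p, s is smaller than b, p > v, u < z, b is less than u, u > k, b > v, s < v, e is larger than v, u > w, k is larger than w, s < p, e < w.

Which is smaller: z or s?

s

The relevant relations are s < v; v < e; e < w; w < k; k < z.
Chaining these gives s < v < e < w < k < z.
So s < z; s is the smaller of the two.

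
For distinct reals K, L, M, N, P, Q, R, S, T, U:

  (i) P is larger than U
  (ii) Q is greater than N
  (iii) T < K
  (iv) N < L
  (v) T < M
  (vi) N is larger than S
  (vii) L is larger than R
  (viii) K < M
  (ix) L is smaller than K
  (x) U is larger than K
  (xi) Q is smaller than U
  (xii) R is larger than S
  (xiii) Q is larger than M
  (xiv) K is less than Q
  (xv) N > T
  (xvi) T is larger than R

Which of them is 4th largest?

The consecutive relations fix a unique order: S < R < T < N < L < K < M < Q < U < P.
Counting 4 from the largest end gives M.

M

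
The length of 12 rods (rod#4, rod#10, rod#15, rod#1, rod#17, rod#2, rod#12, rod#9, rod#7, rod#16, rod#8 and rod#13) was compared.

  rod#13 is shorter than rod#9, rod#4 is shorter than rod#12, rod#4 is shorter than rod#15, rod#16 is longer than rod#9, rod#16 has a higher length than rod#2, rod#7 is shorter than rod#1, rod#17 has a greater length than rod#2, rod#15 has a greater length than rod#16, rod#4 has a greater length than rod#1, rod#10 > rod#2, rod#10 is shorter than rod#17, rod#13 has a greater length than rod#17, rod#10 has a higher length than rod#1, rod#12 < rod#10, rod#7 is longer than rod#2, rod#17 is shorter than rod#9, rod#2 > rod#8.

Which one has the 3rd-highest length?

rod#9

The consecutive relations fix a unique order: rod#8 < rod#2 < rod#7 < rod#1 < rod#4 < rod#12 < rod#10 < rod#17 < rod#13 < rod#9 < rod#16 < rod#15.
The 3rd largest is rod#9.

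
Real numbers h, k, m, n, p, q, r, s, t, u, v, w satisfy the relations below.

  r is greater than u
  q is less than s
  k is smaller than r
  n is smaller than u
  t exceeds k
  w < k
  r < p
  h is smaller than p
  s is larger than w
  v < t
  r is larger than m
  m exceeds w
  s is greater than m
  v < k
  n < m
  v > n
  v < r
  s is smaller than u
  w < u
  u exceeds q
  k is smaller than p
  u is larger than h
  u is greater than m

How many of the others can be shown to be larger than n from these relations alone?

8

Directly above n: m, v, u.
One step further: k, s, t, r (7 so far).
One step further: p (8 so far).
Nothing else is reachable above n; 8 in all.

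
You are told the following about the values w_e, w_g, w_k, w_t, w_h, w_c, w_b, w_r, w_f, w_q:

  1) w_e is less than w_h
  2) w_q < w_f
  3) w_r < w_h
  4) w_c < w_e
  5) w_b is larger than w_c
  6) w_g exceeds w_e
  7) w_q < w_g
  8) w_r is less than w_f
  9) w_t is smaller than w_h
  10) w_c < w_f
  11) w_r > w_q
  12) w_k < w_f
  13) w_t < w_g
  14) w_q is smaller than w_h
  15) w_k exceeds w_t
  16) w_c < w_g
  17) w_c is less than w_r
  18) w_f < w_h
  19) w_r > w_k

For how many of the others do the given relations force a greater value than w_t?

5

From w_t the given relations immediately reach w_k, w_h, w_g.
From those, w_r, w_f — 5 in total.
No other element is forced above w_t by the given relations, so the count is 5.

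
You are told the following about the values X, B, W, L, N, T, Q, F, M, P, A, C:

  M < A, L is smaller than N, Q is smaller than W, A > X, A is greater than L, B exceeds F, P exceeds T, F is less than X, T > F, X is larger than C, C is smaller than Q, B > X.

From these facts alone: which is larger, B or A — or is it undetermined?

undetermined

Following every chain through B: below B we get C, F, X.
A is not reached, and no chain runs the other way from A to B.
So the given relations leave the order of B and A undetermined.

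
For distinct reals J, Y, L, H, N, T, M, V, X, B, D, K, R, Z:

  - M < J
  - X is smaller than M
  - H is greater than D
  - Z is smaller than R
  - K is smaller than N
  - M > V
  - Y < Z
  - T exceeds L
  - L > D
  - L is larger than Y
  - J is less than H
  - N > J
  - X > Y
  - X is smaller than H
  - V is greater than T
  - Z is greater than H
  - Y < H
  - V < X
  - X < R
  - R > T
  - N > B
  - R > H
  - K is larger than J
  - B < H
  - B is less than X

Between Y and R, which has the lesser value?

Y

The relevant relations are Y < L; L < T; T < V; V < X; X < M; M < J; J < H; H < Z; Z < R.
Together: Y < L < T < V < X < M < J < H < Z < R.
So Y < R; Y is the smaller of the two.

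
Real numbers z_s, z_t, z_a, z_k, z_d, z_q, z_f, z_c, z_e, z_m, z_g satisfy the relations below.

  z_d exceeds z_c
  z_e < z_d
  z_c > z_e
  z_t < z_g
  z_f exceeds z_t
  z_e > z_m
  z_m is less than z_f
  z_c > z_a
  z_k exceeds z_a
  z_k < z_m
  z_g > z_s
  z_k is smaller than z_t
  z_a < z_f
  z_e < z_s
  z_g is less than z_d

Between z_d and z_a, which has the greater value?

z_a < z_k and z_k < z_m give z_a < z_m.
Then z_m < z_e extends the chain to z_e.
With z_e < z_s: z_a < z_k < z_m < z_e < z_s.
With z_s < z_g: z_a < z_k < z_m < z_e < z_s < z_g.
With z_g < z_d: z_a < z_k < z_m < z_e < z_s < z_g < z_d.
So z_a < z_d; z_d is the larger of the two.

z_d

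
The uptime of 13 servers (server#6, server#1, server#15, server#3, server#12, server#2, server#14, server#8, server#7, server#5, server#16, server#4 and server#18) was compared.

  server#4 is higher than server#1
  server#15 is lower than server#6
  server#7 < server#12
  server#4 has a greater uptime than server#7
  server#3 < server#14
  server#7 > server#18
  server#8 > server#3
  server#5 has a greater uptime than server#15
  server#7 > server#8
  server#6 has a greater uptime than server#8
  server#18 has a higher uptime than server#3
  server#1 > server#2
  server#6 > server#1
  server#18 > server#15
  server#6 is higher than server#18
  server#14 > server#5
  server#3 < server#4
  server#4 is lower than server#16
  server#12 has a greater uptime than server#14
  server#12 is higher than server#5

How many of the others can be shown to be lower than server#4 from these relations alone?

7

The elements the relations force below server#4 are server#2, server#3, server#15, server#18, server#8, server#1, server#7 — no chain reaches any other.
That is 7.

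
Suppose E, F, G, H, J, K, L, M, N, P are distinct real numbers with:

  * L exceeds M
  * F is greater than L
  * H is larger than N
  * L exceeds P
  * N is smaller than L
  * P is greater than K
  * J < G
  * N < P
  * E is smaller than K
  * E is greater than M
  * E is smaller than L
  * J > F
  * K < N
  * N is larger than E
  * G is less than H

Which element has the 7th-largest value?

The consecutive relations fix a unique order: M < E < K < N < P < L < F < J < G < H.
The 7th largest is N.

N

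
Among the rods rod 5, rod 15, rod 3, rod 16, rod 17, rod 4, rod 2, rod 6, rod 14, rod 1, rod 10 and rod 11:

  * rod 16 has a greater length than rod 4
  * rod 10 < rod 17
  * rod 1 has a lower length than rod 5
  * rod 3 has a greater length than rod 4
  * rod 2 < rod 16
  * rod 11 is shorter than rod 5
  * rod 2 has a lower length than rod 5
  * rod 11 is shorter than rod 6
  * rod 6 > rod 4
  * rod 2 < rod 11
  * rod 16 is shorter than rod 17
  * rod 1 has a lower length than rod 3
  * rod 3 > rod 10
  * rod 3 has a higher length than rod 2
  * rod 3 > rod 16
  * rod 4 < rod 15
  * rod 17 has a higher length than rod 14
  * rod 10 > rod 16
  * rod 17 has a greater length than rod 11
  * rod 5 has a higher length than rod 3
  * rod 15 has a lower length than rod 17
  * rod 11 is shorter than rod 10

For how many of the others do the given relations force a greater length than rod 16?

4

From rod 16 the given relations immediately reach rod 10, rod 17, rod 3.
From those, rod 5 — 4 in total.
Nothing else is reachable above rod 16; 4 in all.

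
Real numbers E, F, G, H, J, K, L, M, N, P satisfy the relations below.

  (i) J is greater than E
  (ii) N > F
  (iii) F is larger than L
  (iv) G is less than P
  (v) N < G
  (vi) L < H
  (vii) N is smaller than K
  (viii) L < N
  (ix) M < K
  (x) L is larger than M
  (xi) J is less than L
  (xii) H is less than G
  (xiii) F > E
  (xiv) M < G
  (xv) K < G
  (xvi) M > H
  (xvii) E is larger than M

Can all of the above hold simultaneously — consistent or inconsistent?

We have L < H stated directly, yet also H < M < E < J < L by chaining the others — so H < L. Contradiction.

inconsistent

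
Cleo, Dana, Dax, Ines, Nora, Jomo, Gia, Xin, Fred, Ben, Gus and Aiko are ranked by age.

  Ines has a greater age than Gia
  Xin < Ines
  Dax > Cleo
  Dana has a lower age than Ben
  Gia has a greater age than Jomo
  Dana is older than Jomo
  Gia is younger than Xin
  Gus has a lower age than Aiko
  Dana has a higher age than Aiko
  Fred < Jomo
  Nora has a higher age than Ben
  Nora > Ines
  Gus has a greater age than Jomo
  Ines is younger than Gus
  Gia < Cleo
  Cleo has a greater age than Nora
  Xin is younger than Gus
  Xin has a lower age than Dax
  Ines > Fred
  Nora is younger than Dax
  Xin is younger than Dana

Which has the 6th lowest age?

Gus

Chaining the given pairs: Fred < Jomo < Gia < Xin < Ines < Gus < Aiko < Dana < Ben < Nora < Cleo < Dax.
Counting 6 from the smallest end gives Gus.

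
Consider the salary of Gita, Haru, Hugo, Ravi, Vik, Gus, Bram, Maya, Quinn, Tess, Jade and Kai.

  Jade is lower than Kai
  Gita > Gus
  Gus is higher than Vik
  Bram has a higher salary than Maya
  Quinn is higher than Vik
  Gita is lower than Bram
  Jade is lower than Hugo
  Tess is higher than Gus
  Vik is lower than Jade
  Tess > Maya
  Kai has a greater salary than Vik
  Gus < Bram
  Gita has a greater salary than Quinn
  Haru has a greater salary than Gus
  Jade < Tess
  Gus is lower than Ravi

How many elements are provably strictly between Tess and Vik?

Chaining upward from Vik reaches: Gus, Haru, Quinn, Gita, Bram, Jade, Hugo, Kai, Ravi.
Chaining downward from Tess reaches: Gus, Maya, Jade.
Strictly between Vik and Tess are those in both lists: Gus, Jade — 2 elements.

2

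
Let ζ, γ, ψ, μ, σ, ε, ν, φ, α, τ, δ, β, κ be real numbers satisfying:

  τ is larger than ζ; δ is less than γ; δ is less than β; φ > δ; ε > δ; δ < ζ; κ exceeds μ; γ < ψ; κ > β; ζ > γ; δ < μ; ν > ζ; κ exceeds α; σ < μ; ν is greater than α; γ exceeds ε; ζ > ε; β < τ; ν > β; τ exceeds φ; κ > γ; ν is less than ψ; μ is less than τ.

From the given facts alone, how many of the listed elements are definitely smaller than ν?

From ν the given relations immediately reach α, β, ζ.
From those, δ, ε, γ — 6 in total.
Nothing else is reachable below ν; 6 in all.

6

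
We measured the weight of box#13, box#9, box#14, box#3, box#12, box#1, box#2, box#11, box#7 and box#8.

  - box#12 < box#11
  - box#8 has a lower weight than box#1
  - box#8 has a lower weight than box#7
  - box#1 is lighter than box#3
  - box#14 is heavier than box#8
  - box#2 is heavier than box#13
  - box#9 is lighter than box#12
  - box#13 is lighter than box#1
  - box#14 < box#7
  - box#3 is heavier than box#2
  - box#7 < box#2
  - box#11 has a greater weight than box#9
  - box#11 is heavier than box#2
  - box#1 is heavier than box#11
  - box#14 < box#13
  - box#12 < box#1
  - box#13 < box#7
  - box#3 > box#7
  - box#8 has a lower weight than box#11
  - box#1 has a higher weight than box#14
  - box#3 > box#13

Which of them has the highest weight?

box#3

Chaining downward from box#3: directly below it, box#13, box#7, box#2, box#1; then box#8, box#14, box#12, box#11; then box#9.
That covers every other element, and nothing is given above box#3, so box#3 is the highest weight.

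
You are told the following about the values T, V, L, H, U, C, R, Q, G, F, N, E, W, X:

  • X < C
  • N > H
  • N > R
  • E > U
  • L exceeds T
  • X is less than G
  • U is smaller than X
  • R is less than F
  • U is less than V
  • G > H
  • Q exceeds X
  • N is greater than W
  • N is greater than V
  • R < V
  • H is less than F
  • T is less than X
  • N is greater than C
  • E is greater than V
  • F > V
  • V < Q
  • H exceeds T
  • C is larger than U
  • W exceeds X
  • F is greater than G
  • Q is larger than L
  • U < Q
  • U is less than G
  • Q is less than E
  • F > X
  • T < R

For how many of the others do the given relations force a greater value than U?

The elements the relations force above U are V, X, Q, E, G, C, W, N, F — no chain reaches any other.
That is 9.

9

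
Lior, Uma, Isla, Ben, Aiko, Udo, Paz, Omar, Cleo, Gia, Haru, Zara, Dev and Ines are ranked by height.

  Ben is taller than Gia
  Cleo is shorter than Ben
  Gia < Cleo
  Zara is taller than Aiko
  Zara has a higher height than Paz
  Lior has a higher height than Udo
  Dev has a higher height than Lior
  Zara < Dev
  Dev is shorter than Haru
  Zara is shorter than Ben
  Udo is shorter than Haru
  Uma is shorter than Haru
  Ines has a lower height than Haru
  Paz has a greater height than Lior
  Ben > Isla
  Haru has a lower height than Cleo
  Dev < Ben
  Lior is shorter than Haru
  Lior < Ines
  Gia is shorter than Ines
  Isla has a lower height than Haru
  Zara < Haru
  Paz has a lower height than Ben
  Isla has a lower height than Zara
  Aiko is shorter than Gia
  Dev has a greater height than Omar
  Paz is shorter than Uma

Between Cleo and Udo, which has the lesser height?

Udo < Lior and Lior < Paz give Udo < Paz.
Then Paz < Zara extends the chain to Zara.
Then Zara < Dev extends the chain to Dev.
Then Dev < Haru extends the chain to Haru.
Then Haru < Cleo extends the chain to Cleo.
So Udo < Cleo; Udo is the shorter of the two.

Udo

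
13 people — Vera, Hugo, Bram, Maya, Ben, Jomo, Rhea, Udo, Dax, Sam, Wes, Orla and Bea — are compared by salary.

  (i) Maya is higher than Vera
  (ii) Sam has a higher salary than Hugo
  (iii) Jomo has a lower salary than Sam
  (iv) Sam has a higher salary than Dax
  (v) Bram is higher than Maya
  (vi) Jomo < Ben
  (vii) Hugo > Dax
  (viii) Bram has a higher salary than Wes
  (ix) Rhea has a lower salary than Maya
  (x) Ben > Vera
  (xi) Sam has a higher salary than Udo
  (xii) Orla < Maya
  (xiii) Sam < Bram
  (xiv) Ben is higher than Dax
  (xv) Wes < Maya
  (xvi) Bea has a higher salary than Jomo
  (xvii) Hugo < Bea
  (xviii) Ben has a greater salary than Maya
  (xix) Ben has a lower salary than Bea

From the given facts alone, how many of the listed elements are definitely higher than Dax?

5

From Dax the given relations immediately reach Hugo, Sam, Ben.
From those, Bram, Bea — 5 in total.
Nothing else is reachable above Dax; 5 in all.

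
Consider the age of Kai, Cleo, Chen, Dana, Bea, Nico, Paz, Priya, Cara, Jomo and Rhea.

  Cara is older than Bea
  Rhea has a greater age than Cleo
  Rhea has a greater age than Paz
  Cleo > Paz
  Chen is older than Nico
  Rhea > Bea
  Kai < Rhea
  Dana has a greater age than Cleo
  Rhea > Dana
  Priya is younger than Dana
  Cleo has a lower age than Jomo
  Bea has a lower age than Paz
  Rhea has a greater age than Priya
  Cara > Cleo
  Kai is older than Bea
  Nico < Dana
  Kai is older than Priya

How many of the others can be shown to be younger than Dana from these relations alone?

5

From Dana the given relations immediately reach Cleo, Priya, Nico.
From those, Paz — 4 in total.
From those, Bea — 5 in total.
Nothing else is reachable below Dana; 5 in all.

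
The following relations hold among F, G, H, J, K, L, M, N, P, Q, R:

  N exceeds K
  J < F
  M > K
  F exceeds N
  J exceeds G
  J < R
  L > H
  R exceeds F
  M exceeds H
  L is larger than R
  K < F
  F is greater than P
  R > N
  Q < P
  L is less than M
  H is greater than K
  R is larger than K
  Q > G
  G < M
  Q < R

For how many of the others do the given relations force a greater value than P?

The elements the relations force above P are F, R, L, M — no chain reaches any other.
That is 4.

4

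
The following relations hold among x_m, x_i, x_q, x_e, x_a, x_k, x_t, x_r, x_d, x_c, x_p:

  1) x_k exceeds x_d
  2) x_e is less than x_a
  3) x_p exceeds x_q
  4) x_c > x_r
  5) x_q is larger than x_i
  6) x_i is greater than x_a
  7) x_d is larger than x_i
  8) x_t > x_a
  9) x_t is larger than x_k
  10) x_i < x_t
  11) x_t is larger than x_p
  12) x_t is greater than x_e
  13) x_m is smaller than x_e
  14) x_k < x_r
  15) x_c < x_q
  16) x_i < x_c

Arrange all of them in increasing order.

x_m < x_e < x_a < x_i < x_d < x_k < x_r < x_c < x_q < x_p < x_t

The consecutive links are each given: x_m < x_e; x_e < x_a; x_a < x_i; x_i < x_d; x_d < x_k; x_k < x_r; x_r < x_c; x_c < x_q; x_q < x_p; x_p < x_t.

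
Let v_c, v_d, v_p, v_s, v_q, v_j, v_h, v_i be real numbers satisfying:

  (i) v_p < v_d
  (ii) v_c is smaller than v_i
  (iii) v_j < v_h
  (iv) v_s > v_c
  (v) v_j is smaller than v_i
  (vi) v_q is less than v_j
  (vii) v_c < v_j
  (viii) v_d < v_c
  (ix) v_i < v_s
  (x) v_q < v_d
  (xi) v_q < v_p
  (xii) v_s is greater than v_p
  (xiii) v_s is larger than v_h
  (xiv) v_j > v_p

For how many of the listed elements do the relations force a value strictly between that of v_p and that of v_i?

3

Chaining upward from v_p reaches: v_d, v_c, v_j, v_h, v_s.
Chaining downward from v_i reaches: v_q, v_d, v_c, v_j.
Strictly between v_p and v_i are those in both lists: v_d, v_c, v_j — 3 elements.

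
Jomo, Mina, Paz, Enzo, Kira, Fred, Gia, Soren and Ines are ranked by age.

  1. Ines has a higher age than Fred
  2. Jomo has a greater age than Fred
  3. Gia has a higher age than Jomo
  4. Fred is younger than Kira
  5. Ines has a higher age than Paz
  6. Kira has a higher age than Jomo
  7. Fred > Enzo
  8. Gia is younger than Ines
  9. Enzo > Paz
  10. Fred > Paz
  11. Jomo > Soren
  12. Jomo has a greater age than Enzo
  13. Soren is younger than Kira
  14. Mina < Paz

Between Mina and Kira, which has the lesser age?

Mina

Chaining the given relations: Mina < Paz < Enzo < Fred < Jomo < Kira.
So Mina < Kira; Mina is the younger of the two.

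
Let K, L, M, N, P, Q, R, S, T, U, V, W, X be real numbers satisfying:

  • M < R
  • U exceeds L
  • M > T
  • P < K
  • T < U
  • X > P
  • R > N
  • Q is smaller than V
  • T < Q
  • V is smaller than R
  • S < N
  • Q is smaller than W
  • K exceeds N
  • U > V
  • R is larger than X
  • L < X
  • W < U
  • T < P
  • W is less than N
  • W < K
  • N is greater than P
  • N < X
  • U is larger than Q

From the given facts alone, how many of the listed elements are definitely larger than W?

5

The elements the relations force above W are N, X, R, K, U — no chain reaches any other.
That is 5.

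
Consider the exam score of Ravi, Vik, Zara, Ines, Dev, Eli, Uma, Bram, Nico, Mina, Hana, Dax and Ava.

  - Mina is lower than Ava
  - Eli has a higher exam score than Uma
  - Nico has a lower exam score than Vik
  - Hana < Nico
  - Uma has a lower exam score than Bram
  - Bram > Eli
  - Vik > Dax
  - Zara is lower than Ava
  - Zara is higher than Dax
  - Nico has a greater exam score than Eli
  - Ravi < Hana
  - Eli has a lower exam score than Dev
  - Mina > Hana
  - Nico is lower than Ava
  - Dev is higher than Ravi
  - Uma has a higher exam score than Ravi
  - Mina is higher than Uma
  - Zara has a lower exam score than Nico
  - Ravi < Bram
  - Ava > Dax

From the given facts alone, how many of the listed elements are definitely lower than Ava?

8

The elements the relations force below Ava are Dax, Ravi, Zara, Uma, Eli, Hana, Mina, Nico — no chain reaches any other.
That is 8.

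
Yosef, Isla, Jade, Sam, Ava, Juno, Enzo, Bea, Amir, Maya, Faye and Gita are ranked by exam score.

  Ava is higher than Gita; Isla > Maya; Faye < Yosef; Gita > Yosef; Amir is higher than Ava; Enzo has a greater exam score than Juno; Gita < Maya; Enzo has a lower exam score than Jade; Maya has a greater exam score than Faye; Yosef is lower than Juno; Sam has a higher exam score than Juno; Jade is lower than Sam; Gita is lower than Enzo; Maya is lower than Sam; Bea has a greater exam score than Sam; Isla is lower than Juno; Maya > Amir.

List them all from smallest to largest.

Each adjacent pair is fixed by a given relation: Faye < Yosef; Yosef < Gita; Gita < Ava; Ava < Amir; Amir < Maya; Maya < Isla; Isla < Juno; Juno < Enzo; Enzo < Jade; Jade < Sam; Sam < Bea. Chaining them end to end gives the full order.

Faye < Yosef < Gita < Ava < Amir < Maya < Isla < Juno < Enzo < Jade < Sam < Bea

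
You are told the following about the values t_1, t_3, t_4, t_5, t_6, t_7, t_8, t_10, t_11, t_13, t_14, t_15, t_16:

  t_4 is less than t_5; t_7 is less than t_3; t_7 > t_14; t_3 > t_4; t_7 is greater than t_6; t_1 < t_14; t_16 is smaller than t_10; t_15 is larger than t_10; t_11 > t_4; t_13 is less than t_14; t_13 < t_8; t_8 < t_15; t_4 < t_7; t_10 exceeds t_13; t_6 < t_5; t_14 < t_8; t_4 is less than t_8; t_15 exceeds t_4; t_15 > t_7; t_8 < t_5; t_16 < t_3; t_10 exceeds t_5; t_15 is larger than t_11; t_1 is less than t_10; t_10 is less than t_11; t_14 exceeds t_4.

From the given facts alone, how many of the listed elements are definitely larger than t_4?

From t_4 the given relations immediately reach t_14, t_8, t_5, t_7, t_3, t_11, t_15.
From those, t_10 — 8 in total.
No other element is forced above t_4 by the given relations, so the count is 8.

8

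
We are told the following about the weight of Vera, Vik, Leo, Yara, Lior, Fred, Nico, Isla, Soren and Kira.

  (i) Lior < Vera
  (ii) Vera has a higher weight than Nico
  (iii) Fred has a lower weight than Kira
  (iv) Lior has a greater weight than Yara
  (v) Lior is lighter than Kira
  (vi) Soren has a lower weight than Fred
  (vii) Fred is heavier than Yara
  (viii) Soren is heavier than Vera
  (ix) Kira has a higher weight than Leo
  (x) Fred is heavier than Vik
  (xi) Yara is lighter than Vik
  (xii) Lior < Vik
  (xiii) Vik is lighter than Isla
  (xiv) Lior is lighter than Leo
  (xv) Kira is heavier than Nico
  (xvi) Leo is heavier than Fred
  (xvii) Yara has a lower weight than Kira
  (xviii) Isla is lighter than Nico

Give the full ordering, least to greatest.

Nothing is placed below Yara, so it is least; from there Yara < Lior; Lior < Vik; Vik < Isla; Isla < Nico; Nico < Vera; Vera < Soren; Soren < Fred; Fred < Leo; Leo < Kira, each given directly.

Yara < Lior < Vik < Isla < Nico < Vera < Soren < Fred < Leo < Kira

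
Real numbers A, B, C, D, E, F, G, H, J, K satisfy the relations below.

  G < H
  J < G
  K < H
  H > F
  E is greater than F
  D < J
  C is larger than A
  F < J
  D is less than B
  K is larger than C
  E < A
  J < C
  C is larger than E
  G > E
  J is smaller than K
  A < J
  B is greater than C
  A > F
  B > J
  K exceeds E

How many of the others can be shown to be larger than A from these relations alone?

Directly above A: J, C.
One step further: G, K, B (5 so far).
One step further: H (6 so far).
No other element is forced above A by the given relations, so the count is 6.

6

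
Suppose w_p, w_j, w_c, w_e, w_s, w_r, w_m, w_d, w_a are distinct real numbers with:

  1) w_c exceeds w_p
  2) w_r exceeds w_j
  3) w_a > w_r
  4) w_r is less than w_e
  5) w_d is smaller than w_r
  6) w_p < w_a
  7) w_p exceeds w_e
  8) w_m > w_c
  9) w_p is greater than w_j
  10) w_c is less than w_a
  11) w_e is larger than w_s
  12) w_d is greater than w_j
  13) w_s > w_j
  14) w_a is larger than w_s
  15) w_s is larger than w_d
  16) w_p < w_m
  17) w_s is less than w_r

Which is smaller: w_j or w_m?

w_j

Following the relations from w_j: w_j < w_d < w_s < w_r < w_e < w_p < w_m.
So w_j < w_m; w_j is the smaller of the two.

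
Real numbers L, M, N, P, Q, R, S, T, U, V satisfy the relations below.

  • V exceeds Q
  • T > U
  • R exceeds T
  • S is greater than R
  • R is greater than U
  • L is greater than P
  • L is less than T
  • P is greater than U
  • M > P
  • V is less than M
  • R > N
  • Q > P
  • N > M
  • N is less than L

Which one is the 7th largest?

V

Chaining the given pairs: U < P < Q < V < M < N < L < T < R < S.
The 7th largest is V.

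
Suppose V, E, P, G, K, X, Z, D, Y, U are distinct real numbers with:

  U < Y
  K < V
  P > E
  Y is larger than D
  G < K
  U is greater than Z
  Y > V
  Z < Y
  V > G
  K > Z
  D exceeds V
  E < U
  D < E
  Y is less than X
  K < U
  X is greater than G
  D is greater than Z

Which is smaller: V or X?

Link the given pairs in sequence: V < D; D < E; E < U; U < Y; Y < X.
Chaining these gives V < D < E < U < Y < X.
So V < X; V is the smaller of the two.

V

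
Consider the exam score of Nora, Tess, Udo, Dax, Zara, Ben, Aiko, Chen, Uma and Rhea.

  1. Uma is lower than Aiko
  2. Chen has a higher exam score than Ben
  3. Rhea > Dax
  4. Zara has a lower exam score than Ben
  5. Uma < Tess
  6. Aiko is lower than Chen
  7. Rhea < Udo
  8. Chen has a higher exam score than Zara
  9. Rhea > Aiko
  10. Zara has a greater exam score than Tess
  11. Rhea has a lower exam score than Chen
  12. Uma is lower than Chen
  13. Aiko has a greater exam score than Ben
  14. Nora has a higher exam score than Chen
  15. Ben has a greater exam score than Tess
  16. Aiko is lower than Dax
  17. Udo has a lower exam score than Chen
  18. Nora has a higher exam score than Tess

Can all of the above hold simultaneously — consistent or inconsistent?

Every relation is compatible with Uma < Tess < Zara < Ben < Aiko < Dax < Rhea < Udo < Chen < Nora; the set is consistent.

consistent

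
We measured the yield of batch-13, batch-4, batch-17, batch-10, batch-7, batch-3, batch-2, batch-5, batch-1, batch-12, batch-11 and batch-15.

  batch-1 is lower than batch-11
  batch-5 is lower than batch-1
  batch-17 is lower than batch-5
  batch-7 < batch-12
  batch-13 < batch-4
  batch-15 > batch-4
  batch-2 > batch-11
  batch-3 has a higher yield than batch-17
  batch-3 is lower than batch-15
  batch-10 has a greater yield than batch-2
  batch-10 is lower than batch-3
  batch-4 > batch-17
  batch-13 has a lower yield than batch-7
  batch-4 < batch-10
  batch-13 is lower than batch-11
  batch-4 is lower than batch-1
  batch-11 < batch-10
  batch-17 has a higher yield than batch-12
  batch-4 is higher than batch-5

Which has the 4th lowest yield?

The consecutive relations fix a unique order: batch-13 < batch-7 < batch-12 < batch-17 < batch-5 < batch-4 < batch-1 < batch-11 < batch-2 < batch-10 < batch-3 < batch-15.
The 4th smallest is batch-17.

batch-17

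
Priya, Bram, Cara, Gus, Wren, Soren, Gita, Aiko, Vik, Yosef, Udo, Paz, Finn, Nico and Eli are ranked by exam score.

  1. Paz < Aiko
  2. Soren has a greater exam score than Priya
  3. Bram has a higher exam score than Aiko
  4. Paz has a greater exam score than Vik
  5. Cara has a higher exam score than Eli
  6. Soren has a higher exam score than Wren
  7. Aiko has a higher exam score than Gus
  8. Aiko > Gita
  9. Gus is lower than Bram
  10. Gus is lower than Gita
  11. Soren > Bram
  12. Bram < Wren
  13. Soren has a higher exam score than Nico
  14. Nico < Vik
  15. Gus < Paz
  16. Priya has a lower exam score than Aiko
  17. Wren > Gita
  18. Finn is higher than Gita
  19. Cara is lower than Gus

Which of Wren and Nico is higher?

Wren

Following the relations from Nico: Nico < Vik < Paz < Aiko < Bram < Wren.
So Nico < Wren; Wren is the higher of the two.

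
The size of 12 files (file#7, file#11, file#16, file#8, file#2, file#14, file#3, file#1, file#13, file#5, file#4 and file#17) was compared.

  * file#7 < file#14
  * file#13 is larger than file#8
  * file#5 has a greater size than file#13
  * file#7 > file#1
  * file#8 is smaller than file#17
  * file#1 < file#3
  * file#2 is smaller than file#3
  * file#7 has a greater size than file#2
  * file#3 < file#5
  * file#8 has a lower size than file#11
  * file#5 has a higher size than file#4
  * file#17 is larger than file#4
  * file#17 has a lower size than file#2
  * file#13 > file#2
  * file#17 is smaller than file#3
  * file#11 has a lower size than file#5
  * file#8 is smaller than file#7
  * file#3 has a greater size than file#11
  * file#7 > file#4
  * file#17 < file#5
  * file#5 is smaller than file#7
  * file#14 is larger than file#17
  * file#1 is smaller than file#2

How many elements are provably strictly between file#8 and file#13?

2

Chaining upward from file#8 reaches: file#17, file#2, file#11, file#3, file#5, file#7, file#14.
Chaining downward from file#13 reaches: file#4, file#17, file#1, file#2.
Strictly between file#8 and file#13 are those in both lists: file#17, file#2 — 2 elements.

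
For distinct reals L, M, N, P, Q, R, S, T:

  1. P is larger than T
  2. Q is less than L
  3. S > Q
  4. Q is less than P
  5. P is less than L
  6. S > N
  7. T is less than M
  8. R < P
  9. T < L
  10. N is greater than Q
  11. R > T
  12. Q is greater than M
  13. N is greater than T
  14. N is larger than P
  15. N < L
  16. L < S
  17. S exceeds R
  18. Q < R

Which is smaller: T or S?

T < M and M < Q give T < Q.
Then Q < R extends the chain to R.
With R < P: T < M < Q < R < P.
Then P < N extends the chain to N.
Then N < S extends the chain to S.
So T < S; T is the smaller of the two.

T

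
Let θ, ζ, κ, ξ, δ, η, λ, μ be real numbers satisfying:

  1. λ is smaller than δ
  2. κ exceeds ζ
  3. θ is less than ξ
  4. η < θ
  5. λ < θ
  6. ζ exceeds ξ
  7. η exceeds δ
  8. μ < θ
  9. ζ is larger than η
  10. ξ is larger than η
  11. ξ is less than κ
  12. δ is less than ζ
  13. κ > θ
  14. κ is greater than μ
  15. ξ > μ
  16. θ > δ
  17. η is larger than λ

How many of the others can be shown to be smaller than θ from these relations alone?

The elements the relations force below θ are λ, μ, δ, η — no chain reaches any other.
That is 4.

4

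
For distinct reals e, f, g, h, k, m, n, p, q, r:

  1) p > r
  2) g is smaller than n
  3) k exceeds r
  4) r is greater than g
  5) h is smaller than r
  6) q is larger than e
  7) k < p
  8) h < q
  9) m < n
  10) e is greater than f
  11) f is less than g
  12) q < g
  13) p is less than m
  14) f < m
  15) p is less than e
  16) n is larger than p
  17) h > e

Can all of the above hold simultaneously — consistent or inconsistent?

We have p < e stated directly, yet also e < h < q < g < r < k < p by chaining the others — so e < p. Contradiction.

inconsistent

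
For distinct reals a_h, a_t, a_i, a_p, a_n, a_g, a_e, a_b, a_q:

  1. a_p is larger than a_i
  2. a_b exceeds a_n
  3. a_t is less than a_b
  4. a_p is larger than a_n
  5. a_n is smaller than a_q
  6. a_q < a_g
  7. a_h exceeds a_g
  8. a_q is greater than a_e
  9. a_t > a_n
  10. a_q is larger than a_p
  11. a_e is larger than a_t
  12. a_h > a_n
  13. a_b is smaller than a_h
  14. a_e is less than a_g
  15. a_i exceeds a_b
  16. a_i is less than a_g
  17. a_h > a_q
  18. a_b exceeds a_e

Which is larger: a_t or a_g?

The relevant relations are a_t < a_e; a_e < a_b; a_b < a_i; a_i < a_p; a_p < a_q; a_q < a_g.
Together: a_t < a_e < a_b < a_i < a_p < a_q < a_g.
So a_t < a_g; a_g is the larger of the two.

a_g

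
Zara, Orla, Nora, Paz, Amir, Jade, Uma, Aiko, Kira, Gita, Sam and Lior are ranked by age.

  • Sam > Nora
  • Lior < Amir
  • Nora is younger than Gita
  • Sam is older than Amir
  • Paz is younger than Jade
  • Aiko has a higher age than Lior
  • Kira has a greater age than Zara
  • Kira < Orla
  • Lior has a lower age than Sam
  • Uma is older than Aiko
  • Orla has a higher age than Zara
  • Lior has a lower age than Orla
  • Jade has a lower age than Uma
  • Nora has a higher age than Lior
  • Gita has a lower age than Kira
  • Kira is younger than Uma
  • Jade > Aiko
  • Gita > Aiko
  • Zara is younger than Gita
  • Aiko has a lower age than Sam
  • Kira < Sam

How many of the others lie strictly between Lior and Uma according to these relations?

5

The relations place Lior below Uma. An element lies strictly between them when it is forced above Lior and also forced below Uma.
Above Lior: {Aiko, Nora, Jade, Gita, Amir, Kira, Sam, Orla}. Below Uma: {Paz, Zara, Aiko, Nora, Jade, Gita, Kira}.
Intersection: {Aiko, Nora, Jade, Gita, Kira} — 5.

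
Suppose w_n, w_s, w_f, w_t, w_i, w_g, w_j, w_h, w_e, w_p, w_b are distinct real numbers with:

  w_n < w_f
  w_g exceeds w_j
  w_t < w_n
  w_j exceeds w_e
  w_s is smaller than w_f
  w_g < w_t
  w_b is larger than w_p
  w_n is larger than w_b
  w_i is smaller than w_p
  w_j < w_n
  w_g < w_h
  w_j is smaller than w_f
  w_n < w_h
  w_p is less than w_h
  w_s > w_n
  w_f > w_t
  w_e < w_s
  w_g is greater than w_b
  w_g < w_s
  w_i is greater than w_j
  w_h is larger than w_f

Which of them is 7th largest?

Chaining the given pairs: w_e < w_j < w_i < w_p < w_b < w_g < w_t < w_n < w_s < w_f < w_h.
The 7th largest is w_b.

w_b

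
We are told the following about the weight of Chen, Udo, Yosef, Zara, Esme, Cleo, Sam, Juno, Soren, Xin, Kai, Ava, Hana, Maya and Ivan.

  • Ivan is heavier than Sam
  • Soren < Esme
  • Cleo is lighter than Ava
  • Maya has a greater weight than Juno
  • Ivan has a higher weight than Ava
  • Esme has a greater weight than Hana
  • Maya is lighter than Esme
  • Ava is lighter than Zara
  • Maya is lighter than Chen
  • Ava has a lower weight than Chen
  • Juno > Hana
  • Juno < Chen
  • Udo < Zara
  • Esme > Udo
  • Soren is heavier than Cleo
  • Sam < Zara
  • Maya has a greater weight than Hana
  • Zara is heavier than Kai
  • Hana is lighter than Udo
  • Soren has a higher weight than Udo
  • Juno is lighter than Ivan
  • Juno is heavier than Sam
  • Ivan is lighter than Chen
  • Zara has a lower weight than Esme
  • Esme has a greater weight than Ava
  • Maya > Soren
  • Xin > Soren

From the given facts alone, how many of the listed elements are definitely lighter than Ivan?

The elements the relations force below Ivan are Sam, Cleo, Hana, Juno, Ava — no chain reaches any other.
That is 5.

5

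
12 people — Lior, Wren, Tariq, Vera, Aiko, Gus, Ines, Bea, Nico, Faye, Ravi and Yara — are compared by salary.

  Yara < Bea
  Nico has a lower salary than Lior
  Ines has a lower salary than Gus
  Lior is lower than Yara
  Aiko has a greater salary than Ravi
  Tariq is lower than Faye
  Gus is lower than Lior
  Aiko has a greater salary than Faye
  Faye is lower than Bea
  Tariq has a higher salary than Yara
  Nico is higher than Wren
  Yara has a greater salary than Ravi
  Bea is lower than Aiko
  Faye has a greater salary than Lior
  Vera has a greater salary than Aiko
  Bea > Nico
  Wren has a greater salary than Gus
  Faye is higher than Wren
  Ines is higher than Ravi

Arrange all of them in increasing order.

Nothing is placed below Ravi, so it is least; from there Ravi < Ines; Ines < Gus; Gus < Wren; Wren < Nico; Nico < Lior; Lior < Yara; Yara < Tariq; Tariq < Faye; Faye < Bea; Bea < Aiko; Aiko < Vera, each given directly.

Ravi < Ines < Gus < Wren < Nico < Lior < Yara < Tariq < Faye < Bea < Aiko < Vera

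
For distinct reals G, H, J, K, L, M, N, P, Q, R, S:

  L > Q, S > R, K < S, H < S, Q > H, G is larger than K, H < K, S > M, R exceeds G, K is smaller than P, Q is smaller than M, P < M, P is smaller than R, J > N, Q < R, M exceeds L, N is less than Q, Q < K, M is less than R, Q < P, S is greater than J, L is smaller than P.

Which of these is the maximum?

H is not greatest since H < K; N is not greatest since N < Q; J is not greatest since J < S; Q is not greatest since Q < K; K is not greatest since K < P; L is not greatest since L < M; P is not greatest since P < M; M is not greatest since M < S; G is not greatest since G < R; R is not greatest since R < S.
Only S has nothing above it, so S is the maximum.

S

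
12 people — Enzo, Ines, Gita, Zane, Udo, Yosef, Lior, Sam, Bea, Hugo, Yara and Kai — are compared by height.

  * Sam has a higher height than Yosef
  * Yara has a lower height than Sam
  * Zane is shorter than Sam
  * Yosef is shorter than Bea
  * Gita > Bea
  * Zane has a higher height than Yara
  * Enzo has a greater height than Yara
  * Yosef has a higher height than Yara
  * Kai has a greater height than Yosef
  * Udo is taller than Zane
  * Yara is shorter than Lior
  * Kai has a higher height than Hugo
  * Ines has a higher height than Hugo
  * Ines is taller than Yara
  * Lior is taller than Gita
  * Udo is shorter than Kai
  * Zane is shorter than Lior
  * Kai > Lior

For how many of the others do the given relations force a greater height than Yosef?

From Yosef the given relations immediately reach Bea, Sam, Kai.
From those, Gita — 4 in total.
From those, Lior — 5 in total.
No other element is forced above Yosef by the given relations, so the count is 5.

5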